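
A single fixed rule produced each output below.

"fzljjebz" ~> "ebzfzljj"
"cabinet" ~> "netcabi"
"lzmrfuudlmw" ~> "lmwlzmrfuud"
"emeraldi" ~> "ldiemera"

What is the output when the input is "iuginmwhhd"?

hhdiuginmw

The transformation: move the last 3 characters to the front (rotate right by 3).
Applying that to "iuginmwhhd" gives "hhdiuginmw".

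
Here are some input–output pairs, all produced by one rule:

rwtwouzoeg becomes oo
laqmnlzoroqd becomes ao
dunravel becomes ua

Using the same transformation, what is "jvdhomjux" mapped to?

ou

Rule — keep one character in every 3, starting at position 2 (positions 2nd, 5th, 8th, ...), then keep only the vowels.
For "jvdhomjux", step one produces "vou"; step two turns that into "ou".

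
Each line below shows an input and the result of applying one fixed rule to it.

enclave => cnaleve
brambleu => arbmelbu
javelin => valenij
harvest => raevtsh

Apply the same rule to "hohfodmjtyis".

hoofmdtjiyhs

Looking at the pairs, the operation is to move the first character to the end, then swap each adjacent pair of characters (1↔2, 3↔4, ...).
Working it through for "hohfodmjtyis": intermediate "ohfodmjtyish", final "hoofmdtjiyhs".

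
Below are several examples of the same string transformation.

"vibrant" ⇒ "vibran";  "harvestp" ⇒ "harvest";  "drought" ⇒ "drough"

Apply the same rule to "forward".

forwar

The transformation: delete the last character.
So "forward" becomes "forwar".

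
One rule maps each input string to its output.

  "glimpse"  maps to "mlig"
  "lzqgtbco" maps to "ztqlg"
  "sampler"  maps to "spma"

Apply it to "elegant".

lgee

In each case the input is transformed by: delete the last 3 characters, then sort the characters into reverse alphabetical order.
For "elegant" the result is "lgee".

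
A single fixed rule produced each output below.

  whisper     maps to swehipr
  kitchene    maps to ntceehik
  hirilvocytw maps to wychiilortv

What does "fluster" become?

The rule is to sort the characters into alphabetical order, then move the last 2 characters to the front (rotate right by 2).
"fluster" → "eflrstu" → "tueflrs".

tueflrs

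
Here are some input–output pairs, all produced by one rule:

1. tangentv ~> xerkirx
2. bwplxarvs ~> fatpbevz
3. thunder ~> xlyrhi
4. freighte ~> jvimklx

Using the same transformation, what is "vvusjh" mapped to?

Rule — shift every letter 4 places forward in the alphabet (wrapping around), then delete the last character.
Doing the same to "vvusjh": "zzywn".

zzywn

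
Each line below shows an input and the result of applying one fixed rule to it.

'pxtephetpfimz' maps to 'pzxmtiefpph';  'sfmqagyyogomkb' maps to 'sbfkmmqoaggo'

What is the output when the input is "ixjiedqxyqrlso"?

Looking at the pairs, the operation is to take characters alternately from the front and the back (1st, last, 2nd, 2nd-last, ...), then delete the last 2 characters.
Applying both steps to "ixjiedqxyqrlso": "ioxsjlireqdyqx", then "ioxsjlireqdy".

ioxsjlireqdy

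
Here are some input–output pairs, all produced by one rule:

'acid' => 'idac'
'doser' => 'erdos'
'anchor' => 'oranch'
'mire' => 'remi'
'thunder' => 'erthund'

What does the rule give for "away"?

The transformation: move the last 2 characters to the front (rotate right by 2).
"away" → "ayaw".

ayaw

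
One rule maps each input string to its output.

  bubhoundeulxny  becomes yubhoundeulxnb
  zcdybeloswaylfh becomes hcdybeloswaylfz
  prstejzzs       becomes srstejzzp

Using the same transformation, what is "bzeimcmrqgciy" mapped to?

The transformation: swap the first and last characters.
"bzeimcmrqgciy" → "yzeimcmrqgcib".

yzeimcmrqgcib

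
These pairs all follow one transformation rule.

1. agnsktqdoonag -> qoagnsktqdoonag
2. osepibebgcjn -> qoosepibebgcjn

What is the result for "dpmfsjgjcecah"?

The pattern: prepend "qo".
"dpmfsjgjcecah" → "qodpmfsjgjcecah".

qodpmfsjgjcecah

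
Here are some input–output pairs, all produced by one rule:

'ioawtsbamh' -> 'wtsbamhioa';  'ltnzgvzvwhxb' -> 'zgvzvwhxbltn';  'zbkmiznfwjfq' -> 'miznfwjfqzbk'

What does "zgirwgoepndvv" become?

The transformation: move the first 3 characters to the end (rotate left by 3).
Applying that to "zgirwgoepndvv" gives "rwgoepndvvzgi".

rwgoepndvvzgi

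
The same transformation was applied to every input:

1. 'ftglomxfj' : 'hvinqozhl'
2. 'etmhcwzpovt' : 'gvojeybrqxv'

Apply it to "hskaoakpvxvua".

jumcqcmrxzxwc

Looking at the pairs, the operation is to shift every letter 2 places forward in the alphabet (wrapping around).
Doing the same to "hskaoakpvxvua": "jumcqcmrxzxwc".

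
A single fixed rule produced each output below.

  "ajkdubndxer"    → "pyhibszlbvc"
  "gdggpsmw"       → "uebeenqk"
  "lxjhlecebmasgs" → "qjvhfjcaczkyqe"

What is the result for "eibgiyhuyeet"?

The rule is to shift every letter 2 places backward in the alphabet (wrapping around), then move the last character to the front.
So "eibgiyhuyeet" becomes "rcgzegwfswcc".

rcgzegwfswcc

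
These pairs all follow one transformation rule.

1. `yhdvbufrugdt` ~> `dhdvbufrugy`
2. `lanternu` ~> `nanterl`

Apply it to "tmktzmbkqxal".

amktzmbkqxt

Looking at the pairs, the operation is to delete the last character, then swap the first and last characters.
Doing the same to "tmktzmbkqxal": "amktzmbkqxt".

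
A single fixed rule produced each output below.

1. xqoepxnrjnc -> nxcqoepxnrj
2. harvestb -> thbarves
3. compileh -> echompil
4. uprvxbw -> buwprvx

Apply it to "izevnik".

iikzevn

The rule is to swap the first and last characters, then move the last 2 characters to the front (rotate right by 2).
On "izevnik": the first step gives "kzevnii", and the second then gives "iikzevn".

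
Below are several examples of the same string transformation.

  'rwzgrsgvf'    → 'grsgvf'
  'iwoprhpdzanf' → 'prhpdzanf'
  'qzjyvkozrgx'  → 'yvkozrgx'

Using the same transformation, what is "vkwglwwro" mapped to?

glwwro

What's happening: delete the first 3 characters.
Applying that to "vkwglwwro" gives "glwwro".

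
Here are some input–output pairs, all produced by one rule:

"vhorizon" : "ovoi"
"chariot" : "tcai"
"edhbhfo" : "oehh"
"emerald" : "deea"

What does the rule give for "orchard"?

doca

What's happening: keep every other character starting from the first (positions 1st, 3rd, 5th, ...), then move the last character to the front.
"orchard" → "doca".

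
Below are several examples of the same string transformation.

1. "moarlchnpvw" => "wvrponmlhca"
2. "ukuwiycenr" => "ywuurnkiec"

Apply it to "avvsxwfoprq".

xwvvsrqpofa

The pattern: sort the characters into reverse alphabetical order.
For "avvsxwfoprq" the result is "xwvvsrqpofa".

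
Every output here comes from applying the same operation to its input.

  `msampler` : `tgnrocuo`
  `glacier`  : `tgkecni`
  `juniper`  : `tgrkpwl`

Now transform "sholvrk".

What's happening: reverse the string, then shift every letter 2 places forward in the alphabet (wrapping around).
Applying both steps to "sholvrk": "krvlohs", then "mtxnqju".

mtxnqju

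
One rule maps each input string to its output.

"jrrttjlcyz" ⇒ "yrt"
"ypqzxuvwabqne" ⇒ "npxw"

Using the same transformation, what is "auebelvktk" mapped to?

The transformation: move the last 3 characters to the front (rotate right by 3), then keep one character in every 3, starting at position 2 (positions 2nd, 5th, 8th, ...).
Starting from "auebelvktk": after the first operation, "ktkauebelv"; after the second, "tue".

tue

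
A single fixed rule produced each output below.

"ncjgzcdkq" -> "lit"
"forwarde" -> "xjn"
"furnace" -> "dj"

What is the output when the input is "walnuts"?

The pattern: shift every letter 9 places forward in the alphabet (wrapping around), then keep one character in every 3, starting at position 2 (positions 2nd, 5th, 8th, ...).
On "walnuts" that produces "jd".

jd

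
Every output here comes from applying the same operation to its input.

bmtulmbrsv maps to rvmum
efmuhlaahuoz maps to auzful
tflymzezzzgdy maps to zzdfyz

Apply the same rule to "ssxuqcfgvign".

The rule is to keep every other character starting from the second (positions 2nd, 4th, 6th, ...), then move the first 3 characters to the end (rotate left by 3).
Doing the same to "ssxuqcfgvign": "ginsuc".

ginsuc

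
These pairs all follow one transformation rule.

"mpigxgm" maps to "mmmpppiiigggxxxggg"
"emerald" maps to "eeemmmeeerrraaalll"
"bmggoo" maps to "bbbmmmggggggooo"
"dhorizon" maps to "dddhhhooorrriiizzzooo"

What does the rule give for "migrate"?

mmmiiigggrrraaattt

Each output is the input with this applied: delete the last character, then repeat every character 3 times.
For "migrate" the result is "mmmiiigggrrraaattt".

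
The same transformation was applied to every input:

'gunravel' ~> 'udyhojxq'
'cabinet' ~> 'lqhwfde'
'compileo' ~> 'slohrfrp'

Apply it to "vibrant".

What's happening: shift every letter 3 places forward in the alphabet (wrapping around), then move the first 3 characters to the end (rotate left by 3).
Applying both steps to "vibrant": "yleudqw", then "udqwyle".

udqwyle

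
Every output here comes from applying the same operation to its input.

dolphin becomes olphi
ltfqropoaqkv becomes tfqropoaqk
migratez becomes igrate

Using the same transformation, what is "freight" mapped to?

Each output is the input with this applied: move the first character to the end, then delete the last 2 characters.
Applying both steps to "freight": "reightf", then "reigh".

reigh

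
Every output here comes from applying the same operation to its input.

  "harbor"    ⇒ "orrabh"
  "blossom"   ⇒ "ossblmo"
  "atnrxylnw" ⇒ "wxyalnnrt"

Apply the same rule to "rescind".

In each case the input is transformed by: sort the characters into alphabetical order, then move the last 3 characters to the front (rotate right by 3).
Applying both steps to "rescind": "cdeinrs", then "nrscdei".

nrscdei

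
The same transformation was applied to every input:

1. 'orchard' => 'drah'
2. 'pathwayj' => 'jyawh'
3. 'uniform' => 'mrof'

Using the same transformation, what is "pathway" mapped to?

yawh

In each case the input is transformed by: reverse the string, then delete the last 3 characters.
On "pathway": the first step gives "yawhtap", and the second then gives "yawh".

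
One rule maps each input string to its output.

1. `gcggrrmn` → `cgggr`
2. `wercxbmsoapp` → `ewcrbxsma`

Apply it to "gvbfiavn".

vgfba

The transformation: swap each adjacent pair of characters (1↔2, 3↔4, ...), then delete the last 3 characters.
On "gvbfiavn": the first step gives "vgfbainv", and the second then gives "vgfba".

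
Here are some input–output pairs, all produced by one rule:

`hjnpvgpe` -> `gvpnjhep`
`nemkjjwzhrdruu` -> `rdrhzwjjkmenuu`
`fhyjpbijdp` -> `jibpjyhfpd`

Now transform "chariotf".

The rule is to move the last 2 characters to the front (rotate right by 2), then reverse the string.
For "chariotf", step one produces "tfchario"; step two turns that into "oirahcft".
(Check on "hjnpvgpe": → "pehjnpvg" → "gvpnjhep" ✓)

oirahcft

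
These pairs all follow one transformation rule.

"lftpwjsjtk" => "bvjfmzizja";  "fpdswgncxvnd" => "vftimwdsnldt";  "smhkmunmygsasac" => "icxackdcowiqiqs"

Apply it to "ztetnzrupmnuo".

pjujdphkfcdke

Looking at the pairs, the operation is to shift every letter 10 places backward in the alphabet (wrapping around).
Applying that to "ztetnzrupmnuo" gives "pjujdphkfcdke".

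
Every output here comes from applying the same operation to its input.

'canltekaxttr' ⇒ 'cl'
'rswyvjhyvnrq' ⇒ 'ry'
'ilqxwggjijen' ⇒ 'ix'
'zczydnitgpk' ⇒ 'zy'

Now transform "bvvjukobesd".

bj

Each output is the input with this applied: keep one character in every 3, starting at position 1 (positions 1st, 4th, 7th, ...), then keep only the first 2 characters.
For "bvvjukobesd", step one produces "bjos"; step two turns that into "bj".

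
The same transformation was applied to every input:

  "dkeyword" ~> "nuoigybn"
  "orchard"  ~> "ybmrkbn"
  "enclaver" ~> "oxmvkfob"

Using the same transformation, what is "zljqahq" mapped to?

Each output is the input with this applied: shift every letter 10 places forward in the alphabet (wrapping around).
On "zljqahq" that produces "jvtakra".

jvtakra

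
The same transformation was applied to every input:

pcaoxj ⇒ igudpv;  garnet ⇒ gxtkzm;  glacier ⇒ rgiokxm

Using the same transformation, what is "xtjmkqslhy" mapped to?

What's happening: move the first character to the end, then shift every letter 6 places forward in the alphabet (wrapping around).
"xtjmkqslhy" → "zpsqwyrned".

zpsqwyrned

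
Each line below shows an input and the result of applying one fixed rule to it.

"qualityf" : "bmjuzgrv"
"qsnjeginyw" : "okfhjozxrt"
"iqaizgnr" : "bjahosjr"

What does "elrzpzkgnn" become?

What's happening: shift every letter 1 place forward in the alphabet (wrapping around), then move the first 2 characters to the end (rotate left by 2).
Applying both steps to "elrzpzkgnn": "fmsaqalhoo", then "saqalhoofm".
(Check on "qualityf": → "rvbmjuzg" → "bmjuzgrv" ✓)

saqalhoofm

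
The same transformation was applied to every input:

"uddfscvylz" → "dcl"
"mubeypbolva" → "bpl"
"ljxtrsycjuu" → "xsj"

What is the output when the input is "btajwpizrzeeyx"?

apre

What's happening: keep one character in every 3, starting at position 3 (positions 3rd, 6th, 9th, ...).
"btajwpizrzeeyx" → "apre".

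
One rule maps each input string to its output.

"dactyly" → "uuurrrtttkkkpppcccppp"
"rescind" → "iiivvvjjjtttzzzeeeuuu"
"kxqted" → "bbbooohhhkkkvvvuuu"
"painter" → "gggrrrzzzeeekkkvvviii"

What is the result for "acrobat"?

The transformation: repeat every character 3 times, then shift every letter 9 places backward in the alphabet (wrapping around).
For "acrobat", step one produces "aaacccrrrooobbbaaattt"; step two turns that into "rrrtttiiifffsssrrrkkk".

rrrtttiiifffsssrrrkkk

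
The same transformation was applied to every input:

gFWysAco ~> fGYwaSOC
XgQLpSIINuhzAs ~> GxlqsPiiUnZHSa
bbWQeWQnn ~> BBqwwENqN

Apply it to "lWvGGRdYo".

wLgVrgyDO

In each case the input is transformed by: swap each adjacent pair of characters (1↔2, 3↔4, ...), then flip the case of every letter.
"lWvGGRdYo" → "WlGvRGYdo" → "wLgVrgyDO".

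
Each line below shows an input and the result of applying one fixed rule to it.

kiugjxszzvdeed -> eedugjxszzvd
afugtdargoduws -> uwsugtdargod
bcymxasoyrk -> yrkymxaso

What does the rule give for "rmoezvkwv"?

The rule is to delete the first 2 characters, then move the last 3 characters to the front (rotate right by 3).
On "rmoezvkwv": the first step gives "oezvkwv", and the second then gives "kwvoezv".

kwvoezv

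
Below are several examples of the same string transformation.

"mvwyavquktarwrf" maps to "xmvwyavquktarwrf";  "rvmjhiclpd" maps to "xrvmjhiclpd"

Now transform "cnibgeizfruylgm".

xcnibgeizfruylgm

In each case the input is transformed by: prepend "x".
On "cnibgeizfruylgm" that produces "xcnibgeizfruylgm".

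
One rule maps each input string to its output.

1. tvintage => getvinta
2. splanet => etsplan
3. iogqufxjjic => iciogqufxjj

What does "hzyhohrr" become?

The pattern: move the last 2 characters to the front (rotate right by 2).
On "hzyhohrr" that produces "rrhzyhoh".

rrhzyhoh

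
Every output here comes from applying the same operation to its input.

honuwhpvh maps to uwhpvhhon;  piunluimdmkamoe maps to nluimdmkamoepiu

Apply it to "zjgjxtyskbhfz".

jxtyskbhfzzjg

What's happening: move the first 3 characters to the end (rotate left by 3).
For "zjgjxtyskbhfz" the result is "jxtyskbhfzzjg".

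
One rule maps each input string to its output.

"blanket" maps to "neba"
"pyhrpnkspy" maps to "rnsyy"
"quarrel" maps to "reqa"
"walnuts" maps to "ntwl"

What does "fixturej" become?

trji

The transformation: move the first 3 characters to the end (rotate left by 3), then keep every other character starting from the first (positions 1st, 3rd, 5th, ...).
On "fixturej" that produces "trji".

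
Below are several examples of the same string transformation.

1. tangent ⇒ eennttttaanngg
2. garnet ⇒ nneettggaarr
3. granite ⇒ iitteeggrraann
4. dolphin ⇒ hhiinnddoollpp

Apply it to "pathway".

The rule is to move the last 3 characters to the front (rotate right by 3), then double every character.
Applying both steps to "pathway": "waypath", then "wwaayyppaatthh".

wwaayyppaatthh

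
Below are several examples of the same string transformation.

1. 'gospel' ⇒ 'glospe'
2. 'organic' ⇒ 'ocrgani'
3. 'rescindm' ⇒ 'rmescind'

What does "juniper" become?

Rule — swap the first and last characters, then move the last character to the front.
Working it through for "juniper": intermediate "runipej", final "jrunipe".

jrunipe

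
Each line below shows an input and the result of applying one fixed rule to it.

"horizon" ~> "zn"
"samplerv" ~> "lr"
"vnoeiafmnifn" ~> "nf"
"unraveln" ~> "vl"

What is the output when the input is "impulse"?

le

Looking at the pairs, the operation is to keep every other character starting from the first (positions 1st, 3rd, 5th, ...), then keep only the last 2 characters.
On "impulse" that produces "le".
(Check on "horizon": → "hrzn" → "zn" ✓)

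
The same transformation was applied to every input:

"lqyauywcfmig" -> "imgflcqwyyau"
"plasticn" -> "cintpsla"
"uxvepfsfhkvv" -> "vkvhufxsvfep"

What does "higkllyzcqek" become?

eqkchziyglkl

The transformation: move the last 2 characters to the front (rotate right by 2), then take characters alternately from the front and the back (1st, last, 2nd, 2nd-last, ...).
"higkllyzcqek" → "ekhigkllyzcq" → "eqkchziyglkl".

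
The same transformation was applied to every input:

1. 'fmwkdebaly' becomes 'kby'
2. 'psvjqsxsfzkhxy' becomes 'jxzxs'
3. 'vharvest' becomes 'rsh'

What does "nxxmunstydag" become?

The transformation: move the first 2 characters to the end (rotate left by 2), then keep one character in every 3, starting at position 2 (positions 2nd, 5th, 8th, ...).
Starting from "nxxmunstydag": after the first operation, "xmunstydagnx"; after the second, "msdn".

msdn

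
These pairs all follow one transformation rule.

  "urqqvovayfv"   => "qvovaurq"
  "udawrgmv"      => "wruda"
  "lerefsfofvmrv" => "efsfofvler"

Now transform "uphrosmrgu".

The transformation: delete the last 3 characters, then move the first 3 characters to the end (rotate left by 3).
For "uphrosmrgu", step one produces "uphrosm"; step two turns that into "rosmuph".
(Check on "udawrgmv": → "udawr" → "wruda" ✓)

rosmuph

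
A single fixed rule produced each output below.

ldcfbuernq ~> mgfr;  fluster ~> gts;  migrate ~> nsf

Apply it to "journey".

Each output is the input with this applied: shift every letter 1 place forward in the alphabet (wrapping around), then keep one character in every 3, starting at position 1 (positions 1st, 4th, 7th, ...).
Starting from "journey": after the first operation, "kpvsofz"; after the second, "ksz".
(Check on "fluster": → "gmvtufs" → "gts" ✓)

ksz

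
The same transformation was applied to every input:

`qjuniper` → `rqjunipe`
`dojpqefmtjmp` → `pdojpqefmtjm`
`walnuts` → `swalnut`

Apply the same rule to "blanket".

tblanke

The rule is to move the last character to the front.
"blanket" → "tblanke".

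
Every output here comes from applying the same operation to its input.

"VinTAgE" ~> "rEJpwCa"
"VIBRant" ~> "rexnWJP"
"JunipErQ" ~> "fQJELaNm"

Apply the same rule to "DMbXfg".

ziXtBC

What's happening: shift every letter 4 places backward in the alphabet (wrapping around), then flip the case of every letter.
Starting from "DMbXfg": after the first operation, "ZIxTbc"; after the second, "ziXtBC".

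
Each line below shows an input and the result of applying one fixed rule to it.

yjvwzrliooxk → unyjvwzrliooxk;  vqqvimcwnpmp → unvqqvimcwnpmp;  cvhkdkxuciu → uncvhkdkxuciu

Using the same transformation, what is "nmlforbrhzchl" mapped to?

Rule — prepend "un".
"nmlforbrhzchl" → "unnmlforbrhzchl".

unnmlforbrhzchl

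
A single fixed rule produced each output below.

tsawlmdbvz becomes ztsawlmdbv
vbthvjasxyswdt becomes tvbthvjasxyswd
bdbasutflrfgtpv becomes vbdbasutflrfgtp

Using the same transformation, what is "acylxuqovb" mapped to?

bacylxuqov

The transformation: move the last character to the front.
Applying that to "acylxuqovb" gives "bacylxuqov".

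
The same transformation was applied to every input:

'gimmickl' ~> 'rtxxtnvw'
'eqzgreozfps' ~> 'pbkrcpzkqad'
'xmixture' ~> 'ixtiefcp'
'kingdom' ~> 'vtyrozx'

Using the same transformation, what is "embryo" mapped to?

pxmcjz

The rule is to shift every letter 11 places forward in the alphabet (wrapping around).
"embryo" → "pxmcjz".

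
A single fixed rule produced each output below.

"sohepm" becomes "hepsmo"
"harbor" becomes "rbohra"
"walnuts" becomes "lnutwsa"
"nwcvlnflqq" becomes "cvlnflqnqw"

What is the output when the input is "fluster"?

In each case the input is transformed by: swap the first and last characters, then move the first 2 characters to the end (rotate left by 2).
Applying both steps to "fluster": "rlustef", then "ustefrl".

ustefrl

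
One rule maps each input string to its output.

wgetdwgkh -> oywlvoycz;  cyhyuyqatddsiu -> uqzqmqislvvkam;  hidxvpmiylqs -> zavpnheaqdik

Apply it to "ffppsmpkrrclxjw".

The transformation: shift every letter 8 places backward in the alphabet (wrapping around).
On "ffppsmpkrrclxjw" that produces "xxhhkehcjjudpbo".

xxhhkehcjjudpbo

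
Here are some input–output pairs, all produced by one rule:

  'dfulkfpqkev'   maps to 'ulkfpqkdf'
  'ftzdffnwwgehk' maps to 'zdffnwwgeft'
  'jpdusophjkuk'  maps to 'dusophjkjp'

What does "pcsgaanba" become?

The rule is to delete the last 2 characters, then move the first 2 characters to the end (rotate left by 2).
Starting from "pcsgaanba": after the first operation, "pcsgaan"; after the second, "sgaanpc".

sgaanpc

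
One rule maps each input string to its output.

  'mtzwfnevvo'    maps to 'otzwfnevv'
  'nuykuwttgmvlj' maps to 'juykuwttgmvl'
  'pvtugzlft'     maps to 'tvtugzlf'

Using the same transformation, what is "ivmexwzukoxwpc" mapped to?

The transformation: delete the first character, then move the last character to the front.
On "ivmexwzukoxwpc": the first step gives "vmexwzukoxwpc", and the second then gives "cvmexwzukoxwp".
(Check on "mtzwfnevvo": → "tzwfnevvo" → "otzwfnevv" ✓)

cvmexwzukoxwp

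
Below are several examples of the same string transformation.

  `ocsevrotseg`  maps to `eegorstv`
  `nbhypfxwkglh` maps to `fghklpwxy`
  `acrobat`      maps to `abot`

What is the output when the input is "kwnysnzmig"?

Rule — delete the first 3 characters, then sort the characters into alphabetical order.
Applying both steps to "kwnysnzmig": "ysnzmig", then "gimnsyz".

gimnsyz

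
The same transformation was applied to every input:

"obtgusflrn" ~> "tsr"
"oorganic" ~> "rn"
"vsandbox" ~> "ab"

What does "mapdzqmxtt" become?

Looking at the pairs, the operation is to keep one character in every 3, starting at position 3 (positions 3rd, 6th, 9th, ...).
Doing the same to "mapdzqmxtt": "pqt".

pqt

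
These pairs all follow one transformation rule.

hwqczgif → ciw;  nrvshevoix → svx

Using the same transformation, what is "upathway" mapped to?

Rule — move the first 2 characters to the end (rotate left by 2), then keep one character in every 3, starting at position 2 (positions 2nd, 5th, 8th, ...).
"upathway" → "athwayup" → "tap".

tap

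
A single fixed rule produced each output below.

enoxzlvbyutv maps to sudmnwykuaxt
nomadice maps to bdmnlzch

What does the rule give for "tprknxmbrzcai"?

Each output is the input with this applied: shift every letter 1 place backward in the alphabet (wrapping around), then move the last 2 characters to the front (rotate right by 2).
Applying both steps to "tprknxmbrzcai": "soqjmwlaqybzh", then "zhsoqjmwlaqyb".

zhsoqjmwlaqyb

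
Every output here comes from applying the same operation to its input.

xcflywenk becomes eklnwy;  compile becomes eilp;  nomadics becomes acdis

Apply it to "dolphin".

hinp

The pattern: delete the first 3 characters, then sort the characters into alphabetical order.
For "dolphin", step one produces "phin"; step two turns that into "hinp".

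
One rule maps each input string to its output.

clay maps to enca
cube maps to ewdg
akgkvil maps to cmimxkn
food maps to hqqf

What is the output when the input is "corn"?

The transformation: shift every letter 2 places forward in the alphabet (wrapping around).
"corn" → "eqtp".

eqtp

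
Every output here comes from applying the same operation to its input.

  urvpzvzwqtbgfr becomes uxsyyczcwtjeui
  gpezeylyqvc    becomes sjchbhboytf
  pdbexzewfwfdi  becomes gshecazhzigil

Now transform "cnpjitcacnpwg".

qfmswldfqfzsj

In each case the input is transformed by: swap each adjacent pair of characters (1↔2, 3↔4, ...), then shift every letter 3 places forward in the alphabet (wrapping around).
For "cnpjitcacnpwg", step one produces "ncjptiacncwpg"; step two turns that into "qfmswldfqfzsj".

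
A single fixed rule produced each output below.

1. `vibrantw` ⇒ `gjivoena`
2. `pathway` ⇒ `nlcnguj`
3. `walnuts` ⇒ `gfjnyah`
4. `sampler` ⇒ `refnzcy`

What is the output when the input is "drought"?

The transformation: shift every letter 13 places forward in the alphabet (wrapping around) — i.e. ROT13, then move the last 2 characters to the front (rotate right by 2).
On "drought": the first step gives "qebhtug", and the second then gives "ugqebht".
(Check on "walnuts": → "jnyahgf" → "gfjnyah" ✓)

ugqebht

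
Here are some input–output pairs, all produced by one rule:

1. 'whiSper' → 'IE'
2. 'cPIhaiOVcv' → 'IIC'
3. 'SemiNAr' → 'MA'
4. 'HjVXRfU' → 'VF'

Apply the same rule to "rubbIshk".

BS

Looking at the pairs, the operation is to keep one character in every 3, starting at position 3 (positions 3rd, 6th, 9th, ...), then convert every letter to uppercase.
Working it through for "rubbIshk": intermediate "bs", final "BS".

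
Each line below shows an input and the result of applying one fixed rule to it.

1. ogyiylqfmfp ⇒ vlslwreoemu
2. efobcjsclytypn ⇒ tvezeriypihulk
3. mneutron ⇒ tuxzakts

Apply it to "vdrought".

znmauxjb

What's happening: reverse the string, then shift every letter 6 places forward in the alphabet (wrapping around).
Applying both steps to "vdrought": "thguordv", then "znmauxjb".
(Check on "ogyiylqfmfp": → "pfmfqlyiygo" → "vlslwreoemu" ✓)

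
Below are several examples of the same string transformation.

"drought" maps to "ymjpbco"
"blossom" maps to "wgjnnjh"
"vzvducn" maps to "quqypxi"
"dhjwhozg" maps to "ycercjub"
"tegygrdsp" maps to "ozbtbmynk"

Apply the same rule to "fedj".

azye

What's happening: shift every letter 5 places backward in the alphabet (wrapping around).
For "fedj" the result is "azye".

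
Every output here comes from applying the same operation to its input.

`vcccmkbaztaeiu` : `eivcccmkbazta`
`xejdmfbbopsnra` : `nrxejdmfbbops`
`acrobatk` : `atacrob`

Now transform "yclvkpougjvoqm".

What's happening: delete the last character, then move the last 2 characters to the front (rotate right by 2).
Starting from "yclvkpougjvoqm": after the first operation, "yclvkpougjvoq"; after the second, "oqyclvkpougjv".

oqyclvkpougjv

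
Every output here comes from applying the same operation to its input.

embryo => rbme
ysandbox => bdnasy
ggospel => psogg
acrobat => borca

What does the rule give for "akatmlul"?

lmtaka

The rule is to reverse the string, then delete the first 2 characters.
"akatmlul" → "lulmtaka" → "lmtaka".
(Check on "acrobat": → "taborca" → "borca" ✓)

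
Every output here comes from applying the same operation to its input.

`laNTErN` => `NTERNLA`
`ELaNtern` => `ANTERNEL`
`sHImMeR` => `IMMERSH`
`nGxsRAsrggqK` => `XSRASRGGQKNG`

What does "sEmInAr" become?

Rule — move the first 2 characters to the end (rotate left by 2), then convert every letter to uppercase.
"sEmInAr" → "mInArsE" → "MINARSE".

MINARSE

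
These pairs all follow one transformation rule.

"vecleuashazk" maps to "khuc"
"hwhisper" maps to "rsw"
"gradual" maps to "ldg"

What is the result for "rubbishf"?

What's happening: reverse the string, then keep one character in every 3, starting at position 1 (positions 1st, 4th, 7th, ...).
Applying both steps to "rubbishf": "fhsibbur", then "fiu".
(Check on "gradual": → "laudarg" → "ldg" ✓)

fiu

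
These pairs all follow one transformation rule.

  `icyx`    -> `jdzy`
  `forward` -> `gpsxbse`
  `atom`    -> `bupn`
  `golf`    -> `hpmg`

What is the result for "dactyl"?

ebduzm

The pattern: shift every letter 1 place forward in the alphabet (wrapping around).
Applying that to "dactyl" gives "ebduzm".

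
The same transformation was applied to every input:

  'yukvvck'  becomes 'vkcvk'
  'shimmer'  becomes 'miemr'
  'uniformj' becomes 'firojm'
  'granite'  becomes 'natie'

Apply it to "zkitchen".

tihcne

What's happening: delete the first 2 characters, then swap each adjacent pair of characters (1↔2, 3↔4, ...).
On "zkitchen": the first step gives "itchen", and the second then gives "tihcne".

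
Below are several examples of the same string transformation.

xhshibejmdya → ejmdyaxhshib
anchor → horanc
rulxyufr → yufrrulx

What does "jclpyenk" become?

Looking at the pairs, the operation is to swap the front and back halves of the string.
For "jclpyenk" the result is "yenkjclp".

yenkjclp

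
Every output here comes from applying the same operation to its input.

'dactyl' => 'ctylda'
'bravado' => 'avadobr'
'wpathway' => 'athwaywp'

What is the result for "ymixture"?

ixtureym

The rule is to move the first 2 characters to the end (rotate left by 2).
"ymixture" → "ixtureym".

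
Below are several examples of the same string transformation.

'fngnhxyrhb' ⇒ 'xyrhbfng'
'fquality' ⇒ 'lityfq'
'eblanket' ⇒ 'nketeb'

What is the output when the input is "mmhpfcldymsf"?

What's happening: swap the front and back halves of the string, then delete the last 2 characters.
On "mmhpfcldymsf": the first step gives "ldymsfmmhpfc", and the second then gives "ldymsfmmhp".

ldymsfmmhp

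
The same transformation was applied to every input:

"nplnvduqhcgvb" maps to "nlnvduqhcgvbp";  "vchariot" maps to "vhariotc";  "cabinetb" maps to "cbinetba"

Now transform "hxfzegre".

Looking at the pairs, the operation is to move the first character to the end, then swap the first and last characters.
Starting from "hxfzegre": after the first operation, "xfzegreh"; after the second, "hfzegrex".

hfzegrex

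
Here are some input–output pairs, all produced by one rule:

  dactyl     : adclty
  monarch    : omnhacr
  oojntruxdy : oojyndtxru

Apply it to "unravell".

Looking at the pairs, the operation is to move the first character to the end, then take characters alternately from the front and the back (1st, last, 2nd, 2nd-last, ...).
For "unravell" the result is "nurlalve".

nurlalve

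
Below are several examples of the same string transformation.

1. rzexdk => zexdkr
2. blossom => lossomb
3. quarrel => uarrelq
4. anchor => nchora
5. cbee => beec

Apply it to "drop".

ropd

In each case the input is transformed by: move the first character to the end.
Applying that to "drop" gives "ropd".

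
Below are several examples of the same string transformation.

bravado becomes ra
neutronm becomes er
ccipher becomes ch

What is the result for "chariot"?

hi

In each case the input is transformed by: move the last character to the front, then keep one character in every 3, starting at position 3 (positions 3rd, 6th, 9th, ...).
"chariot" → "tchario" → "hi".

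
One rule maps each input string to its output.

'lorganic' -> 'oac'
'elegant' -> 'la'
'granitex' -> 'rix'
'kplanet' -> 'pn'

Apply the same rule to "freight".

rg

In each case the input is transformed by: keep one character in every 3, starting at position 2 (positions 2nd, 5th, 8th, ...).
On "freight" that produces "rg".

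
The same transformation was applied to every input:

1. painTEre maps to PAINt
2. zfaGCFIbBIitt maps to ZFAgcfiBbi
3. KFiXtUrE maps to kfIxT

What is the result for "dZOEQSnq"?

Dzoeq

Looking at the pairs, the operation is to delete the last 3 characters, then flip the case of every letter.
"dZOEQSnq" → "Dzoeq".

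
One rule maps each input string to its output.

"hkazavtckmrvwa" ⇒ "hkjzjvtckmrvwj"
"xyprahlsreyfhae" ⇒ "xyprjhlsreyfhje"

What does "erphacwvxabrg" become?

The transformation: replace every "a" with "j".
Applying that to "erphacwvxabrg" gives "erphjcwvxjbrg".

erphjcwvxjbrg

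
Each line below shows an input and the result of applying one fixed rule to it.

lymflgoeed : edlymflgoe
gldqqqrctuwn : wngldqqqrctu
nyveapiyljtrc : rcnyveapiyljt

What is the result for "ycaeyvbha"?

haycaeyvb

In each case the input is transformed by: move the last 2 characters to the front (rotate right by 2).
So "ycaeyvbha" becomes "haycaeyvb".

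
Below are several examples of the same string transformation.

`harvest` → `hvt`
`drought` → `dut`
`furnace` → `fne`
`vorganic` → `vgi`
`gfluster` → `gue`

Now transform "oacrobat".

Rule — keep one character in every 3, starting at position 1 (positions 1st, 4th, 7th, ...).
Doing the same to "oacrobat": "ora".

ora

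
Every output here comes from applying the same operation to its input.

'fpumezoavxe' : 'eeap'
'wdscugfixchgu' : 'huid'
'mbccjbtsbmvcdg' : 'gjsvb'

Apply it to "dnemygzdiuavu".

aydn

The pattern: keep one character in every 3, starting at position 2 (positions 2nd, 5th, 8th, ...), then swap the first and last characters.
Working it through for "dnemygzdiuavu": intermediate "nyda", final "aydn".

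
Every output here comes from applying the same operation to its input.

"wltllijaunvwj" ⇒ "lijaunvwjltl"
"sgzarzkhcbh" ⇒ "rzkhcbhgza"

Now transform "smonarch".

The rule is to delete the first character, then move the first 3 characters to the end (rotate left by 3).
"smonarch" → "archmon".

archmon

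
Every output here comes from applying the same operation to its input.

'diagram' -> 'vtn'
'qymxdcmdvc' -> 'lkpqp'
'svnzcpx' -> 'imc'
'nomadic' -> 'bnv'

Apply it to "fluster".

yfr

The pattern: keep every other character starting from the second (positions 2nd, 4th, 6th, ...), then shift every letter 13 places forward in the alphabet (wrapping around) — i.e. ROT13.
Starting from "fluster": after the first operation, "lse"; after the second, "yfr".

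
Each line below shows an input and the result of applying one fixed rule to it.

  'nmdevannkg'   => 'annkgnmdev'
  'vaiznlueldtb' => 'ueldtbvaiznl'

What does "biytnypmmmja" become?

pmmmjabiytny

Rule — swap the front and back halves of the string.
For "biytnypmmmja" the result is "pmmmjabiytny".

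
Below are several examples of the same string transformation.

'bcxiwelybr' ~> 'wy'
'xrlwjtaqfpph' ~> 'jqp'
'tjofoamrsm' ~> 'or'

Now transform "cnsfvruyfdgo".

vyg

Looking at the pairs, the operation is to delete the first 3 characters, then keep one character in every 3, starting at position 2 (positions 2nd, 5th, 8th, ...).
Applying that to "cnsfvruyfdgo" gives "vyg".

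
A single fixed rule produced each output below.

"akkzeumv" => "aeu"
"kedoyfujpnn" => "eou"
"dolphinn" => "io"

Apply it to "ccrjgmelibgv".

ei

Rule — sort the characters into alphabetical order, then keep only the vowels.
Applying both steps to "ccrjgmelibgv": "bcceggijlmrv", then "ei".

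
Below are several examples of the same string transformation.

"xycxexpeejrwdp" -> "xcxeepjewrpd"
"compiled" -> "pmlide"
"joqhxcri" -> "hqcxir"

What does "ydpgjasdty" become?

gpajdsyt

The transformation: delete the first 2 characters, then swap each adjacent pair of characters (1↔2, 3↔4, ...).
On "ydpgjasdty": the first step gives "pgjasdty", and the second then gives "gpajdsyt".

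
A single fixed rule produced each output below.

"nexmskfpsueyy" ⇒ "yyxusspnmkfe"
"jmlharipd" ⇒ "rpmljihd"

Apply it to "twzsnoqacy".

zywtsqonc

What's happening: sort the characters into reverse alphabetical order, then delete the last character.
Applying both steps to "twzsnoqacy": "zywtsqonca", then "zywtsqonc".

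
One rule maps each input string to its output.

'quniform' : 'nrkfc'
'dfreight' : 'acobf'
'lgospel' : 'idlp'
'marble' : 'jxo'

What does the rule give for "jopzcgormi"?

glmwzdl

Each output is the input with this applied: delete the last 3 characters, then shift every letter 3 places backward in the alphabet (wrapping around).
On "jopzcgormi": the first step gives "jopzcgo", and the second then gives "glmwzdl".
(Check on "lgospel": → "lgos" → "idlp" ✓)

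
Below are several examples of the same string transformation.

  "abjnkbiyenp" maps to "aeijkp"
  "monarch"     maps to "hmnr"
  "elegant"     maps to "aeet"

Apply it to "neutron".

Rule — keep every other character starting from the first (positions 1st, 3rd, 5th, ...), then sort the characters into alphabetical order.
So "neutron" becomes "nnru".

nnru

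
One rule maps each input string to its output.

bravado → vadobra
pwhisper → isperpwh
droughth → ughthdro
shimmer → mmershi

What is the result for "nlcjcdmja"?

The pattern: move the first 3 characters to the end (rotate left by 3).
Doing the same to "nlcjcdmja": "jcdmjanlc".

jcdmjanlc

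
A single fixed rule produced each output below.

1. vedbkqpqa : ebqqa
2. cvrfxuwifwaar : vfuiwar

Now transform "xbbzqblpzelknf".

The pattern: swap each adjacent pair of characters (1↔2, 3↔4, ...), then keep every other character starting from the first (positions 1st, 3rd, 5th, ...).
Starting from "xbbzqblpzelknf": after the first operation, "bxzbbqplezklfn"; after the second, "bzbpekf".
(Check on "vedbkqpqa": → "evbdqkqpa" → "ebqqa" ✓)

bzbpekf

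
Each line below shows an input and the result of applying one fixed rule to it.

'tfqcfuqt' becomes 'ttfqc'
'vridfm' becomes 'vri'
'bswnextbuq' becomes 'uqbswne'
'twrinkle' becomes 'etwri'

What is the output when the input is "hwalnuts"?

shwal

The rule is to swap the front and back halves of the string, then delete the first 3 characters.
Applying both steps to "hwalnuts": "nutshwal", then "shwal".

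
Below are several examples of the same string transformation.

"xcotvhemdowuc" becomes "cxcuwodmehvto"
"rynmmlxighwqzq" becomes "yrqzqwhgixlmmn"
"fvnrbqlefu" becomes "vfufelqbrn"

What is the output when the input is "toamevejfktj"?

The transformation: reverse the string, then move the last 2 characters to the front (rotate right by 2).
Applying both steps to "toamevejfktj": "jtkfjevemaot", then "otjtkfjevema".
(Check on "xcotvhemdowuc": → "cuwodmehvtocx" → "cxcuwodmehvto" ✓)

otjtkfjevema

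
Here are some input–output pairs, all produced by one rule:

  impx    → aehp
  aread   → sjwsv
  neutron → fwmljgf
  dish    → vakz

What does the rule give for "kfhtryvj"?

In each case the input is transformed by: shift every letter 8 places backward in the alphabet (wrapping around).
So "kfhtryvj" becomes "cxzljqnb".

cxzljqnb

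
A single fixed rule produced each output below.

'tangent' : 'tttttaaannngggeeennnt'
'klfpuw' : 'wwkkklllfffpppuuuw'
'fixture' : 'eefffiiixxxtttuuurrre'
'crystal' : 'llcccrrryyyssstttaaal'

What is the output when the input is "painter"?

In each case the input is transformed by: repeat every character 3 times, then move the last 2 characters to the front (rotate right by 2).
Working it through for "painter": intermediate "pppaaaiiinnnttteeerrr", final "rrpppaaaiiinnnttteeer".

rrpppaaaiiinnnttteeer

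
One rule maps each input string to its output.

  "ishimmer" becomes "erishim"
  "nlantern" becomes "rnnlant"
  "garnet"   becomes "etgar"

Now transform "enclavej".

ejencla

Looking at the pairs, the operation is to move the last 3 characters to the front (rotate right by 3), then delete the first character.
Working it through for "enclavej": intermediate "vejencla", final "ejencla".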